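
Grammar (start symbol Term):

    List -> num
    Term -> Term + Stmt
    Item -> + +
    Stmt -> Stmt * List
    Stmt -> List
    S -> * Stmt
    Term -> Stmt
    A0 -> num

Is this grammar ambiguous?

Only Term, Stmt, List are reachable from Term; ignoring the rest: This is a standard precedence ladder (Term over Stmt over List), with each level left-recursive on its own operator ('+' at Term, '*' at Stmt). That structure is LR(1), hence unambiguous.

Unambiguous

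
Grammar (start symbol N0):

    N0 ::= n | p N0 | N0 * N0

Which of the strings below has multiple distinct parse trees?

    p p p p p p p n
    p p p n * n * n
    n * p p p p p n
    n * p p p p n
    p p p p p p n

p p p n * n * n

p p p p p p p n: 1 tree
p p p n * n * n: 14 trees
n * p p p p p n: 1 tree
n * p p p p n: 1 tree
p p p p p p n: 1 tree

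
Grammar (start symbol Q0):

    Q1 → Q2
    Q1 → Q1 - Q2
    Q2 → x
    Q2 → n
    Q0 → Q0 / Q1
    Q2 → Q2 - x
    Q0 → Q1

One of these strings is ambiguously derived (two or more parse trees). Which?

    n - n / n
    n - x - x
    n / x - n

n - n / n: 1 tree
n - x - x: 4 trees
n / x - n: 1 tree

n - x - x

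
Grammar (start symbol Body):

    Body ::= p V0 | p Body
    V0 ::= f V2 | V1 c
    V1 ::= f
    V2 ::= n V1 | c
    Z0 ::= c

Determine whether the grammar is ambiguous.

Witness: p f c

Derivation 1: Body ⇒ p V0 ⇒ p f V2 ⇒ p f c
Derivation 2: Body ⇒ p V0 ⇒ p V1 c ⇒ p f c

Two distinct leftmost derivations for the same string.

Ambiguous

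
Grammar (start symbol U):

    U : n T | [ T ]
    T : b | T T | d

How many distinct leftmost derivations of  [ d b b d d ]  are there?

14

Parse trees for [ d b b d d ] (showing first 6 of 14):
  [U [ [T [T d] [T [T b] [T [T b] [T [T d] [T d]]]]] ]]
  [U [ [T [T d] [T [T b] [T [T [T b] [T d]] [T d]]]] ]]
  [U [ [T [T d] [T [T [T b] [T b]] [T [T d] [T d]]]] ]]
  [U [ [T [T d] [T [T [T b] [T [T b] [T d]]] [T d]]] ]]
  [U [ [T [T d] [T [T [T [T b] [T b]] [T d]] [T d]]] ]]
  [U [ [T [T [T d] [T b]] [T [T b] [T [T d] [T d]]]] ]]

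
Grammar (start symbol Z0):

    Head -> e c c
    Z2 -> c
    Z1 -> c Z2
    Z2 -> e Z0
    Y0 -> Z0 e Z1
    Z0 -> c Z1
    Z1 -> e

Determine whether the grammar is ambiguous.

Unambiguous

(Y0, Head are unreachable from Z0, so their rules don't affect L(Z0).) Restricted to the reachable nonterminals, every rule has the form A → t or A → t B, and no two rules for the same A share a first terminal. The grammar encodes a DFA — one run per string.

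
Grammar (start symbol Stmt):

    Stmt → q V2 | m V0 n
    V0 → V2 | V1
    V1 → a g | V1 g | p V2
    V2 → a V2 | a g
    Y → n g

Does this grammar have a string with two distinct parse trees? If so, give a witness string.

Witness: m a g n

Derivation 1: Stmt ⇒ m V0 n ⇒ m V2 n ⇒ m a g n
Derivation 2: Stmt ⇒ m V0 n ⇒ m V1 n ⇒ m a g n

Two distinct leftmost derivations for the same string.

Ambiguous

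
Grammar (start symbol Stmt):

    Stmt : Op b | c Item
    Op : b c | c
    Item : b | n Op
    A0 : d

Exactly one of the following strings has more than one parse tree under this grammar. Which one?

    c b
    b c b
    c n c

c b

c b: 2 trees
b c b: 1 tree
c n c: 1 tree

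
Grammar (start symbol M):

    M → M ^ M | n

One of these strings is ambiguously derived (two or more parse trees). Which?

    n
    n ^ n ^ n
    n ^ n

n: 1 tree
n ^ n ^ n: 2 trees
n ^ n: 1 tree

n ^ n ^ n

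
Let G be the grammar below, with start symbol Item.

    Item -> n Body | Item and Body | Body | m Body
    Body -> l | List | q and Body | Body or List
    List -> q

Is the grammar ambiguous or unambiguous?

Witness: q and l

Derivation 1: Item ⇒ Item and Body ⇒ Body and Body ⇒ List and Body ⇒ q and Body ⇒ q and l
Derivation 2: Item ⇒ Body ⇒ q and Body ⇒ q and l

Two distinct leftmost derivations for the same string.

Ambiguous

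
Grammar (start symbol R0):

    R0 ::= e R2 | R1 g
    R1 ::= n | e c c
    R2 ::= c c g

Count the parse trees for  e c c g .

2

Parse trees for e c c g:
  [R0 e [R2 c c g]]
  [R0 [R1 e c c] g]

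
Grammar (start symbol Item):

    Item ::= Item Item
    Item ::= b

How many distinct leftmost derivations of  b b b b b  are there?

Parse trees for b b b b b (showing first 6 of 14):
  [Item [Item b] [Item [Item b] [Item [Item b] [Item [Item b] [Item b]]]]]
  [Item [Item b] [Item [Item b] [Item [Item [Item b] [Item b]] [Item b]]]]
  [Item [Item b] [Item [Item [Item b] [Item b]] [Item [Item b] [Item b]]]]
  [Item [Item b] [Item [Item [Item b] [Item [Item b] [Item b]]] [Item b]]]
  [Item [Item b] [Item [Item [Item [Item b] [Item b]] [Item b]] [Item b]]]
  [Item [Item [Item b] [Item b]] [Item [Item b] [Item [Item b] [Item b]]]]

14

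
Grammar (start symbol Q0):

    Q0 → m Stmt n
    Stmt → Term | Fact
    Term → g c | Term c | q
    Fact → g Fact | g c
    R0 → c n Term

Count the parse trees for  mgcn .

2

Parse trees for mgcn:
  [Q0 m [Stmt [Term g c]] n]
  [Q0 m [Stmt [Fact g c]] n]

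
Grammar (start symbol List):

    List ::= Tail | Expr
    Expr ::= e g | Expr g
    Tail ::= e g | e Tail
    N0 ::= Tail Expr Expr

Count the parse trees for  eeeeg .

1

Parse trees for eeeeg:
  [List [Tail e [Tail e [Tail e [Tail e g]]]]]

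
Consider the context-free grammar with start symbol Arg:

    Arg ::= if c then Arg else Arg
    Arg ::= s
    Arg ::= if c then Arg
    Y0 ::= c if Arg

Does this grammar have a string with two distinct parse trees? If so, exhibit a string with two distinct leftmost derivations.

Ambiguous

Witness: if c then if c then s else s

Derivation 1: Arg ⇒ if c then Arg else Arg ⇒ if c then if c then Arg else Arg ⇒ if c then if c then s else Arg ⇒ if c then if c then s else s
Derivation 2: Arg ⇒ if c then Arg ⇒ if c then if c then Arg else Arg ⇒ if c then if c then s else Arg ⇒ if c then if c then s else s

Two distinct leftmost derivations for the same string.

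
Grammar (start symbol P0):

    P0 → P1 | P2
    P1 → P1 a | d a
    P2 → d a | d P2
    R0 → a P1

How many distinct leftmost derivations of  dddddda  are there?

Parse trees for dddddda:
  [P0 [P2 d [P2 d [P2 d [P2 d [P2 d [P2 d a]]]]]]]

1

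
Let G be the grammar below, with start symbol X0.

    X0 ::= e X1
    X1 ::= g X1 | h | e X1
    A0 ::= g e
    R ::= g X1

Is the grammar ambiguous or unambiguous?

(A0, R are unreachable from X0, so their rules don't affect L(X0).) The reachable rules are right-linear with at most one rule per (nonterminal, next-terminal) pair. Each input token forces the next rule, so parsing is deterministic.

Unambiguous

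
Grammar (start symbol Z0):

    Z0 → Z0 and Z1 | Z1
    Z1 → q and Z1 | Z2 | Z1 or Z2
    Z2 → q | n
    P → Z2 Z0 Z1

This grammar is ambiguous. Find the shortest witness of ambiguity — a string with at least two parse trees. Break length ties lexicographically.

length 1: no string has ≥2 trees
length 3: q and n has 2 parse trees

Two derivations of q and n:
  Z0 ⇒ Z0 and Z1 ⇒ Z1 and Z1 ⇒ Z2 and Z1 ⇒ q and Z1 ⇒ q and Z2 ⇒ q and n
  Z0 ⇒ Z1 ⇒ q and Z1 ⇒ q and Z2 ⇒ q and n

q and n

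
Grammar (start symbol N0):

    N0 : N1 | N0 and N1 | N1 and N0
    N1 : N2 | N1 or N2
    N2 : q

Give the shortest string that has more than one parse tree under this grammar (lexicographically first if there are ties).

length 1: no string has ≥2 trees
length 3: q and q has 2 parse trees

Two derivations of q and q:
  N0 ⇒ N0 and N1 ⇒ N1 and N1 ⇒ N2 and N1 ⇒ q and N1 ⇒ q and N2 ⇒ q and q
  N0 ⇒ N1 and N0 ⇒ N2 and N0 ⇒ q and N0 ⇒ q and N1 ⇒ q and N2 ⇒ q and q

q and q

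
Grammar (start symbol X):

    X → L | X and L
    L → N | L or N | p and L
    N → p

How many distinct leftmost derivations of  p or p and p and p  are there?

Parse trees for p or p and p and p:
  [X [X [L [L [N p]] or [N p]]] and [L p and [L [N p]]]]
  [X [X [X [L [L [N p]] or [N p]]] and [L [N p]]] and [L [N p]]]

2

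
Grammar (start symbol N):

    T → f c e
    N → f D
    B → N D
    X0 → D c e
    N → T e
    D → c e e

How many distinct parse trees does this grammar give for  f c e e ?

2

Parse trees for f c e e:
  [N f [D c e e]]
  [N [T f c e] e]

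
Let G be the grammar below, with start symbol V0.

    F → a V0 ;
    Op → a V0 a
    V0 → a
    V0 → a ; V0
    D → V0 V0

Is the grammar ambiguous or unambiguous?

Only V0 is reachable from V0; ignoring the rest: Right-recursive list with a separator: after each atom, whether the separator follows determines the rule. One parse per string.

Unambiguous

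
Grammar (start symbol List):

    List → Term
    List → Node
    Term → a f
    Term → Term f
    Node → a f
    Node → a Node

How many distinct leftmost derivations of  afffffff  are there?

Parse trees for afffffff:
  [List [Term [Term [Term [Term [Term [Term [Term a f] f] f] f] f] f] f]]

1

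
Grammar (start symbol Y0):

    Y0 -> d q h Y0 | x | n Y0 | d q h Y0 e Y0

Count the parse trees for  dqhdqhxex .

Parse trees for dqhdqhxex:
  [Y0 d q h [Y0 d q h [Y0 x] e [Y0 x]]]
  [Y0 d q h [Y0 d q h [Y0 x]] e [Y0 x]]

2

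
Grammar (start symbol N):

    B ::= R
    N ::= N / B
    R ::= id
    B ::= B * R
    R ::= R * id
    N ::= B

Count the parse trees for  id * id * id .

4

Parse trees for id * id * id:
  [N [B [R [R [R id] * id] * id]]]
  [N [B [B [R id]] * [R [R id] * id]]]
  [N [B [B [R [R id] * id]] * [R id]]]
  [N [B [B [B [R id]] * [R id]] * [R id]]]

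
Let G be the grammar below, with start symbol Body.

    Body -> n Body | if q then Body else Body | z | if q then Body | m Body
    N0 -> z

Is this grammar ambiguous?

Ambiguous

Witness: if q then if q then z else z

Derivation 1: Body ⇒ if q then Body else Body ⇒ if q then if q then Body else Body ⇒ if q then if q then z else Body ⇒ if q then if q then z else z
Derivation 2: Body ⇒ if q then Body ⇒ if q then if q then Body else Body ⇒ if q then if q then z else Body ⇒ if q then if q then z else z

Two distinct leftmost derivations for the same string.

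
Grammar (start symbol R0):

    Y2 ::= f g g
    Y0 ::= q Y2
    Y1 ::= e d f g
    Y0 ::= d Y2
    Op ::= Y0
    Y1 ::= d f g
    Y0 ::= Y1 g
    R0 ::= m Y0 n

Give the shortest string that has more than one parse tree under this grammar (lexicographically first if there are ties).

length 6: m d f g g n has 2 parse trees

Two derivations of m d f g g n:
  R0 ⇒ m Y0 n ⇒ m d Y2 n ⇒ m d f g g n
  R0 ⇒ m Y0 n ⇒ m Y1 g n ⇒ m d f g g n

m d f g g n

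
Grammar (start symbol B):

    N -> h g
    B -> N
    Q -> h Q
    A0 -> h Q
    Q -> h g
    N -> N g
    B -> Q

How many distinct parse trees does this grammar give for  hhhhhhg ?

1

Parse trees for hhhhhhg:
  [B [Q h [Q h [Q h [Q h [Q h [Q h g]]]]]]]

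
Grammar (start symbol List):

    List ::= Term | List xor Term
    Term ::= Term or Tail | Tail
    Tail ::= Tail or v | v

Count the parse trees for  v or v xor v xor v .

2

Parse trees for v or v xor v xor v:
  [List [List [List [Term [Term [Tail v]] or [Tail v]]] xor [Term [Tail v]]] xor [Term [Tail v]]]
  [List [List [List [Term [Tail [Tail v] or v]]] xor [Term [Tail v]]] xor [Term [Tail v]]]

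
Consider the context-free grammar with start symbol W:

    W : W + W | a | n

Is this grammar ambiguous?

Witness: a + a + a

Derivation 1: W ⇒ W + W ⇒ W + W + W ⇒ a + W + W ⇒ a + a + W ⇒ a + a + a
Derivation 2: W ⇒ W + W ⇒ a + W ⇒ a + W + W ⇒ a + a + W ⇒ a + a + a

Two distinct leftmost derivations for the same string.

Ambiguous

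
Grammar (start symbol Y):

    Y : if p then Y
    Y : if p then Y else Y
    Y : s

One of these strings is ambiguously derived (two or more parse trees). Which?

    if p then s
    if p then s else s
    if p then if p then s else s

if p then if p then s else s

if p then s: 1 tree
if p then s else s: 1 tree
if p then if p then s else s: 2 trees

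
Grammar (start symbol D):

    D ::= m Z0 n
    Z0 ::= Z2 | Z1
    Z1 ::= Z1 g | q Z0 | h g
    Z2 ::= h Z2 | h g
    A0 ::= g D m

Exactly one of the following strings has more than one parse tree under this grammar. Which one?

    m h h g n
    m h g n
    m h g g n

m h h g n: 1 tree
m h g n: 2 trees
m h g g n: 1 tree

m h g n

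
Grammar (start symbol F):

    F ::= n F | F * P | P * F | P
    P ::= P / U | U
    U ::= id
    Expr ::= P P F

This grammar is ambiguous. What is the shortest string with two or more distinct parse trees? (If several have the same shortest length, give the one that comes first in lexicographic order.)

id * id

length 1: no string has ≥2 trees
length 2: no string has ≥2 trees
length 3: id * id has 2 parse trees

Two derivations of id * id:
  F ⇒ F * P ⇒ P * P ⇒ U * P ⇒ id * P ⇒ id * U ⇒ id * id
  F ⇒ P * F ⇒ U * F ⇒ id * F ⇒ id * P ⇒ id * U ⇒ id * id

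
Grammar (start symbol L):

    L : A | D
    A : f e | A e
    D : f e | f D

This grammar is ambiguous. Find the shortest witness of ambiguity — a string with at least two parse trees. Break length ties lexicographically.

length 2: f e has 2 parse trees

Two derivations of f e:
  L ⇒ A ⇒ f e
  L ⇒ D ⇒ f e

f e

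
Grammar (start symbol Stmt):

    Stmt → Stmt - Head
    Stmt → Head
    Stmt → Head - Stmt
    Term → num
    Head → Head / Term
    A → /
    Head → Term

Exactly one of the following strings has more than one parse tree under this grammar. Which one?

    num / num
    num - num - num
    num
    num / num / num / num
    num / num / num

num / num: 1 tree
num - num - num: 4 trees
num: 1 tree
num / num / num / num: 1 tree
num / num / num: 1 tree

num - num - num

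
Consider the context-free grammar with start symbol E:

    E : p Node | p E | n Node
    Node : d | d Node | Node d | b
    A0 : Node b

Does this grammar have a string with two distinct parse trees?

Witness: n d d

Derivation 1: E ⇒ n Node ⇒ n d Node ⇒ n d d
Derivation 2: E ⇒ n Node ⇒ n Node d ⇒ n d d

Two distinct leftmost derivations for the same string.

Ambiguous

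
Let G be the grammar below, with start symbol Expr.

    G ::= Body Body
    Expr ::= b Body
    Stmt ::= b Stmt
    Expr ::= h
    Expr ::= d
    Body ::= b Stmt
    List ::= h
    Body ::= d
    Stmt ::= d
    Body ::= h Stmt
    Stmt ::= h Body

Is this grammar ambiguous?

(List, G are unreachable from Expr, so their rules don't affect L(Expr).) Restricted to the reachable nonterminals, every rule has the form A → t or A → t B, and no two rules for the same A share a first terminal. The grammar encodes a DFA — one run per string.

Unambiguous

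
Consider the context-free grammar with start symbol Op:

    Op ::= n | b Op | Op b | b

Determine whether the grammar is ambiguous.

Witness: b b

Derivation 1: Op ⇒ b Op ⇒ b b
Derivation 2: Op ⇒ Op b ⇒ b b

Two distinct leftmost derivations for the same string.

Ambiguous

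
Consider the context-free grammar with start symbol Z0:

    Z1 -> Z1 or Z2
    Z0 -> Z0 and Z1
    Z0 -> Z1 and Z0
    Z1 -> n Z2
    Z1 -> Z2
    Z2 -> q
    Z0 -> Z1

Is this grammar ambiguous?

Witness: q and q

Derivation 1: Z0 ⇒ Z0 and Z1 ⇒ Z1 and Z1 ⇒ Z2 and Z1 ⇒ q and Z1 ⇒ q and Z2 ⇒ q and q
Derivation 2: Z0 ⇒ Z1 and Z0 ⇒ Z2 and Z0 ⇒ q and Z0 ⇒ q and Z1 ⇒ q and Z2 ⇒ q and q

Two distinct leftmost derivations for the same string.

Ambiguous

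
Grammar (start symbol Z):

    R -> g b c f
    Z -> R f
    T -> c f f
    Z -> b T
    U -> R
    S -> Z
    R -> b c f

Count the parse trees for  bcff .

Parse trees for bcff:
  [Z [R b c f] f]
  [Z b [T c f f]]

2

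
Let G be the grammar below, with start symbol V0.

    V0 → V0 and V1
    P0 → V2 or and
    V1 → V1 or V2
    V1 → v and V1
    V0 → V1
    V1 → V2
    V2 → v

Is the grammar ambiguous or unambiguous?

Ambiguous

Witness: v and v

Derivation 1: V0 ⇒ V0 and V1 ⇒ V1 and V1 ⇒ V2 and V1 ⇒ v and V1 ⇒ v and V2 ⇒ v and v
Derivation 2: V0 ⇒ V1 ⇒ v and V1 ⇒ v and V2 ⇒ v and v

Two distinct leftmost derivations for the same string.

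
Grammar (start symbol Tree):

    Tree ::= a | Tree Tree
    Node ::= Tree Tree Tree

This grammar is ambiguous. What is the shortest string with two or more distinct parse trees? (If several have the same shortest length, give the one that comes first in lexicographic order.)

a a a

length 1: no string has ≥2 trees
length 2: no string has ≥2 trees
length 3: a a a has 2 parse trees

Two derivations of a a a:
  Tree ⇒ Tree Tree ⇒ a Tree ⇒ a Tree Tree ⇒ a a Tree ⇒ a a a
  Tree ⇒ Tree Tree ⇒ Tree Tree Tree ⇒ a Tree Tree ⇒ a a Tree ⇒ a a a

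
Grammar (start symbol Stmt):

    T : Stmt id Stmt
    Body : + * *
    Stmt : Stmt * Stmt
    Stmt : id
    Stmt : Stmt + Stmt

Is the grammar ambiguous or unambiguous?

Witness: id * id * id

Derivation 1: Stmt ⇒ Stmt * Stmt ⇒ Stmt * Stmt * Stmt ⇒ id * Stmt * Stmt ⇒ id * id * Stmt ⇒ id * id * id
Derivation 2: Stmt ⇒ Stmt * Stmt ⇒ id * Stmt ⇒ id * Stmt * Stmt ⇒ id * id * Stmt ⇒ id * id * id

Two distinct leftmost derivations for the same string.

Ambiguous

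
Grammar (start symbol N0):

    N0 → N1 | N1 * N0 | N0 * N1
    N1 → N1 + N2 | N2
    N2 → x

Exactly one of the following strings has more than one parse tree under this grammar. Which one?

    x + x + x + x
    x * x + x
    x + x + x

x + x + x + x: 1 tree
x * x + x: 2 trees
x + x + x: 1 tree

x * x + x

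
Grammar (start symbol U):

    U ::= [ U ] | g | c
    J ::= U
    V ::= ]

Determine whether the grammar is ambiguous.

Unambiguous

Only U is reachable from U; ignoring the rest: Each string is a nest of matched brackets around a single atom. An opening bracket forces the recursive rule; an atom forces the base rule.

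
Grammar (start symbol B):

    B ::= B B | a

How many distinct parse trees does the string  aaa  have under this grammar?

Parse trees for aaa:
  [B [B a] [B [B a] [B a]]]
  [B [B [B a] [B a]] [B a]]

2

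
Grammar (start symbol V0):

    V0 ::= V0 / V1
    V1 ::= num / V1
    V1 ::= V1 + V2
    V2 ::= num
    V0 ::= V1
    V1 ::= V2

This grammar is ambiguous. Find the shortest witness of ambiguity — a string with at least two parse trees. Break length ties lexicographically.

num / num

length 1: no string has ≥2 trees
length 3: num / num has 2 parse trees

Two derivations of num / num:
  V0 ⇒ V0 / V1 ⇒ V1 / V1 ⇒ V2 / V1 ⇒ num / V1 ⇒ num / V2 ⇒ num / num
  V0 ⇒ V1 ⇒ num / V1 ⇒ num / V2 ⇒ num / num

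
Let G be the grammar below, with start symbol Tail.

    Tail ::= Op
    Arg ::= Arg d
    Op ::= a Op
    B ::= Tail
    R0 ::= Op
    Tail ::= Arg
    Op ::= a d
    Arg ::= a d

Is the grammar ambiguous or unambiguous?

Witness: a d

Derivation 1: Tail ⇒ Op ⇒ a d
Derivation 2: Tail ⇒ Arg ⇒ a d

Two distinct leftmost derivations for the same string.

Ambiguous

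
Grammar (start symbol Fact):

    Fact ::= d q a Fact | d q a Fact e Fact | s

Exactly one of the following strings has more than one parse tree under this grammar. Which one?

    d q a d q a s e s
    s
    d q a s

d q a d q a s e s: 2 trees
s: 1 tree
d q a s: 1 tree

d q a d q a s e s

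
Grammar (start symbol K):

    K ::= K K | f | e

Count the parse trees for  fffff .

14

Parse trees for fffff (showing first 6 of 14):
  [K [K f] [K [K f] [K [K f] [K [K f] [K f]]]]]
  [K [K f] [K [K f] [K [K [K f] [K f]] [K f]]]]
  [K [K f] [K [K [K f] [K f]] [K [K f] [K f]]]]
  [K [K f] [K [K [K f] [K [K f] [K f]]] [K f]]]
  [K [K f] [K [K [K [K f] [K f]] [K f]] [K f]]]
  [K [K [K f] [K f]] [K [K f] [K [K f] [K f]]]]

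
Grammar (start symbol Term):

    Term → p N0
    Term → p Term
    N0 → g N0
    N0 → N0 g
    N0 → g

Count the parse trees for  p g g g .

Parse trees for p g g g:
  [Term p [N0 g [N0 g [N0 g]]]]
  [Term p [N0 g [N0 [N0 g] g]]]
  [Term p [N0 [N0 g [N0 g]] g]]
  [Term p [N0 [N0 [N0 g] g] g]]

4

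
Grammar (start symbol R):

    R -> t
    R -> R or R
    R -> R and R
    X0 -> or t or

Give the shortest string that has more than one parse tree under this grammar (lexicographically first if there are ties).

t and t and t

length 1: no string has ≥2 trees
length 3: no string has ≥2 trees
length 5: t and t and t has 2 parse trees

Two derivations of t and t and t:
  R ⇒ R and R ⇒ t and R ⇒ t and R and R ⇒ t and t and R ⇒ t and t and t
  R ⇒ R and R ⇒ R and R and R ⇒ t and R and R ⇒ t and t and R ⇒ t and t and t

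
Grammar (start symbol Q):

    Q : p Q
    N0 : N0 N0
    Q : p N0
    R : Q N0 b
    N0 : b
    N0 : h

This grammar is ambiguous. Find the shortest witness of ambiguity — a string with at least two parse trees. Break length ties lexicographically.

p b b b

length 2: no string has ≥2 trees
length 3: no string has ≥2 trees
length 4: p b b b has 2 parse trees

Two derivations of p b b b:
  Q ⇒ p N0 ⇒ p N0 N0 ⇒ p N0 N0 N0 ⇒ p b N0 N0 ⇒ p b b N0 ⇒ p b b b
  Q ⇒ p N0 ⇒ p N0 N0 ⇒ p b N0 ⇒ p b N0 N0 ⇒ p b b N0 ⇒ p b b b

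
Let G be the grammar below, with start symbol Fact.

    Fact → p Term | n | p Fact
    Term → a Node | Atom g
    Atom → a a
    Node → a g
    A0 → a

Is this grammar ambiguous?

Witness: p a a g

Derivation 1: Fact ⇒ p Term ⇒ p a Node ⇒ p a a g
Derivation 2: Fact ⇒ p Term ⇒ p Atom g ⇒ p a a g

Two distinct leftmost derivations for the same string.

Ambiguous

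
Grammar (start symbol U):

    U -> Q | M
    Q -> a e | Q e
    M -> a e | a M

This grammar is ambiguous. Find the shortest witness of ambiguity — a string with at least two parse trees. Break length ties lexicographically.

a e

length 2: a e has 2 parse trees

Two derivations of a e:
  U ⇒ Q ⇒ a e
  U ⇒ M ⇒ a e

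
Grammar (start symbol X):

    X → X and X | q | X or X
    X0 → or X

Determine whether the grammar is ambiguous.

Witness: q and q and q

Derivation 1: X ⇒ X and X ⇒ X and X and X ⇒ q and X and X ⇒ q and q and X ⇒ q and q and q
Derivation 2: X ⇒ X and X ⇒ q and X ⇒ q and X and X ⇒ q and q and X ⇒ q and q and q

Two distinct leftmost derivations for the same string.

Ambiguous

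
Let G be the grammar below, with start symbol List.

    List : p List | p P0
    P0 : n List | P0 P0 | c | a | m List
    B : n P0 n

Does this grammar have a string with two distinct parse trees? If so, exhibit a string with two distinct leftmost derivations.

Witness: p a a a

Derivation 1: List ⇒ p P0 ⇒ p P0 P0 ⇒ p P0 P0 P0 ⇒ p a P0 P0 ⇒ p a a P0 ⇒ p a a a
Derivation 2: List ⇒ p P0 ⇒ p P0 P0 ⇒ p a P0 ⇒ p a P0 P0 ⇒ p a a P0 ⇒ p a a a

Two distinct leftmost derivations for the same string.

Ambiguous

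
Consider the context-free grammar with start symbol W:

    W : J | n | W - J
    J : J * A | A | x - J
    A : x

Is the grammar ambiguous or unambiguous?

Witness: x - x

Derivation 1: W ⇒ J ⇒ x - J ⇒ x - A ⇒ x - x
Derivation 2: W ⇒ W - J ⇒ J - J ⇒ A - J ⇒ x - J ⇒ x - A ⇒ x - x

Two distinct leftmost derivations for the same string.

Ambiguous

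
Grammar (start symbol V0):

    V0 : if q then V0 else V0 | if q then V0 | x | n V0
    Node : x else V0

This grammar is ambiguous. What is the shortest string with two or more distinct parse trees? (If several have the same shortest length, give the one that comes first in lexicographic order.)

if q then if q then x else x

length 1: no string has ≥2 trees
length 2: no string has ≥2 trees
length 3: no string has ≥2 trees
length 4: no string has ≥2 trees
length 5: no string has ≥2 trees
length 6: no string has ≥2 trees
length 7: no string has ≥2 trees
length 8: no string has ≥2 trees
length 9: if q then if q then x else x has 2 parse trees

Two derivations of if q then if q then x else x:
  V0 ⇒ if q then V0 else V0 ⇒ if q then if q then V0 else V0 ⇒ if q then if q then x else V0 ⇒ if q then if q then x else x
  V0 ⇒ if q then V0 ⇒ if q then if q then V0 else V0 ⇒ if q then if q then x else V0 ⇒ if q then if q then x else x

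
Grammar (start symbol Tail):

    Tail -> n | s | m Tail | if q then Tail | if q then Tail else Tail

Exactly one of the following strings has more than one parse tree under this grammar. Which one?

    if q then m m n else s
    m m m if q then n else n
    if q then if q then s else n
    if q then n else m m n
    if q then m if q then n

if q then if q then s else n

if q then m m n else s: 1 tree
m m m if q then n else n: 1 tree
if q then if q then s else n: 2 trees
if q then n else m m n: 1 tree
if q then m if q then n: 1 tree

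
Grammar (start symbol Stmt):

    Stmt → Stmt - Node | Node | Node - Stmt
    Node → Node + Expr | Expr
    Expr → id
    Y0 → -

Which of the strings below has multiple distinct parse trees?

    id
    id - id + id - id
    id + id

id: 1 tree
id - id + id - id: 4 trees
id + id: 1 tree

id - id + id - id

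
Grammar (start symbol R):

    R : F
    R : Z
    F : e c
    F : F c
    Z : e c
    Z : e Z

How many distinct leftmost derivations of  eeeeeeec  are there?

Parse trees for eeeeeeec:
  [R [Z e [Z e [Z e [Z e [Z e [Z e [Z e c]]]]]]]]

1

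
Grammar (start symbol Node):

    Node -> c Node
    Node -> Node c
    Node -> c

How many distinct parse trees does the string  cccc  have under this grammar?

8

Parse trees for cccc:
  [Node c [Node c [Node c [Node c]]]]
  [Node c [Node c [Node [Node c] c]]]
  [Node c [Node [Node c [Node c]] c]]
  [Node c [Node [Node [Node c] c] c]]
  [Node [Node c [Node c [Node c]]] c]
  [Node [Node c [Node [Node c] c]] c]
  [Node [Node [Node c [Node c]] c] c]
  [Node [Node [Node [Node c] c] c] c]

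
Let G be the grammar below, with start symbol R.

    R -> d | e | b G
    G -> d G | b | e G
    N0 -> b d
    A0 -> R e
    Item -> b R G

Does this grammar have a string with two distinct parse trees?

Unambiguous

Only R, G are reachable from R; ignoring the rest: Each reachable nonterminal has at most one production per leading terminal, and all productions are right-linear; the derivation is determined token-by-token.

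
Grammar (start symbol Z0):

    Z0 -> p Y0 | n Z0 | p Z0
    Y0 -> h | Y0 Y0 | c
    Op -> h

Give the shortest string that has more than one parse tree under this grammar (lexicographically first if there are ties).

length 2: no string has ≥2 trees
length 3: no string has ≥2 trees
length 4: p c c c has 2 parse trees

Two derivations of p c c c:
  Z0 ⇒ p Y0 ⇒ p Y0 Y0 ⇒ p Y0 Y0 Y0 ⇒ p c Y0 Y0 ⇒ p c c Y0 ⇒ p c c c
  Z0 ⇒ p Y0 ⇒ p Y0 Y0 ⇒ p c Y0 ⇒ p c Y0 Y0 ⇒ p c c Y0 ⇒ p c c c

p c c c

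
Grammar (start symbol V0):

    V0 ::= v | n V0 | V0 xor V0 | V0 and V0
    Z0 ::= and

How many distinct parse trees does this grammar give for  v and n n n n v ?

Parse trees for v and n n n n v:
  [V0 [V0 v] and [V0 n [V0 n [V0 n [V0 n [V0 v]]]]]]

1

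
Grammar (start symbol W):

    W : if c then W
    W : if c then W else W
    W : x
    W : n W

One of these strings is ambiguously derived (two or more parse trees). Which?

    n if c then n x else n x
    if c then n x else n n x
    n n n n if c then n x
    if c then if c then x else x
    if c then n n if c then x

if c then if c then x else x

n if c then n x else n x: 1 tree
if c then n x else n n x: 1 tree
n n n n if c then n x: 1 tree
if c then if c then x else x: 2 trees
if c then n n if c then x: 1 tree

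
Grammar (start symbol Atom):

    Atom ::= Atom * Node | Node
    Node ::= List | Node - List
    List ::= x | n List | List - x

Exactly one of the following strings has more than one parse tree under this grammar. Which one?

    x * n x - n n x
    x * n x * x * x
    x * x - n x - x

x * n x - n n x: 1 tree
x * n x * x * x: 1 tree
x * x - n x - x: 3 trees

x * x - n x - x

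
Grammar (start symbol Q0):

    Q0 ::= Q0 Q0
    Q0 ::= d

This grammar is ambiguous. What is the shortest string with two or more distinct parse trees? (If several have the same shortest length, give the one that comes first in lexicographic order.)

d d d

length 1: no string has ≥2 trees
length 2: no string has ≥2 trees
length 3: d d d has 2 parse trees

Two derivations of d d d:
  Q0 ⇒ Q0 Q0 ⇒ Q0 Q0 Q0 ⇒ d Q0 Q0 ⇒ d d Q0 ⇒ d d d
  Q0 ⇒ Q0 Q0 ⇒ d Q0 ⇒ d Q0 Q0 ⇒ d d Q0 ⇒ d d d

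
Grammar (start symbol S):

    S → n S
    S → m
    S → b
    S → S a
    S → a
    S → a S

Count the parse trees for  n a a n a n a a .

Parse trees for n a a n a n a a:
  [S n [S [S a [S a [S n [S a [S n [S a]]]]]] a]]
  [S n [S a [S [S a [S n [S a [S n [S a]]]]] a]]]
  [S n [S a [S a [S n [S [S a [S n [S a]]] a]]]]]
  [S n [S a [S a [S n [S a [S n [S [S a] a]]]]]]]
  [S n [S a [S a [S n [S a [S n [S a [S a]]]]]]]]
  [S n [S a [S a [S n [S a [S [S n [S a]] a]]]]]]
  [S n [S a [S a [S [S n [S a [S n [S a]]]] a]]]]
  [S [S n [S a [S a [S n [S a [S n [S a]]]]]]] a]

8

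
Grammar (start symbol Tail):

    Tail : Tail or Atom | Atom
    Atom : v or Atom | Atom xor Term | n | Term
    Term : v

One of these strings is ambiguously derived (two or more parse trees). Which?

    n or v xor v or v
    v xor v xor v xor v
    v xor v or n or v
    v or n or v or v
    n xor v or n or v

v or n or v or v

n or v xor v or v: 1 tree
v xor v xor v xor v: 1 tree
v xor v or n or v: 1 tree
v or n or v or v: 4 trees
n xor v or n or v: 1 tree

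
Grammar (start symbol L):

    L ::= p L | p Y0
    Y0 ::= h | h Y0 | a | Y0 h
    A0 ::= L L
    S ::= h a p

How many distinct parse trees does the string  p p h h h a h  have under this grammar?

4

Parse trees for p p h h h a h:
  [L p [L p [Y0 h [Y0 h [Y0 h [Y0 [Y0 a] h]]]]]]
  [L p [L p [Y0 h [Y0 h [Y0 [Y0 h [Y0 a]] h]]]]]
  [L p [L p [Y0 h [Y0 [Y0 h [Y0 h [Y0 a]]] h]]]]
  [L p [L p [Y0 [Y0 h [Y0 h [Y0 h [Y0 a]]]] h]]]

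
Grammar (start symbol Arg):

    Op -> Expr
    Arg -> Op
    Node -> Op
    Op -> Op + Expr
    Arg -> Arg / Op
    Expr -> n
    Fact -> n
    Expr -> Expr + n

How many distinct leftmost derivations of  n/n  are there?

1

Parse trees for n/n:
  [Arg [Arg [Op [Expr n]]] / [Op [Expr n]]]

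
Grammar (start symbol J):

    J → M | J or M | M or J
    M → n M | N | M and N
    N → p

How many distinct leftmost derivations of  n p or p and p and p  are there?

2

Parse trees for n p or p and p and p:
  [J [J [M n [M [N p]]]] or [M [M [M [N p]] and [N p]] and [N p]]]
  [J [M n [M [N p]]] or [J [M [M [M [N p]] and [N p]] and [N p]]]]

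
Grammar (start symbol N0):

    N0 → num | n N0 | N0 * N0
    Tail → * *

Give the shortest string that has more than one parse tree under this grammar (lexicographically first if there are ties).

n num * num

length 1: no string has ≥2 trees
length 2: no string has ≥2 trees
length 3: no string has ≥2 trees
length 4: n num * num has 2 parse trees

Two derivations of n num * num:
  N0 ⇒ n N0 ⇒ n N0 * N0 ⇒ n num * N0 ⇒ n num * num
  N0 ⇒ N0 * N0 ⇒ n N0 * N0 ⇒ n num * N0 ⇒ n num * num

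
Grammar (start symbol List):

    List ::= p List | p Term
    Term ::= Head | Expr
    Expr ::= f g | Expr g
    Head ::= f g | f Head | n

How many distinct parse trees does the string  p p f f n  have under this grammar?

1

Parse trees for p p f f n:
  [List p [List p [Term [Head f [Head f [Head n]]]]]]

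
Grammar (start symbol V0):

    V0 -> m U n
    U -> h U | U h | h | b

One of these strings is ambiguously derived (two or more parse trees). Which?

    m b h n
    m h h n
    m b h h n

m h h n

m b h n: 1 tree
m h h n: 2 trees
m b h h n: 1 tree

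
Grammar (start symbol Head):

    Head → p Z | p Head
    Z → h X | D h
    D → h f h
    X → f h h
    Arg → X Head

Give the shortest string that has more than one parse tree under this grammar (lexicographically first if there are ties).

p h f h h

length 5: p h f h h has 2 parse trees

Two derivations of p h f h h:
  Head ⇒ p Z ⇒ p h X ⇒ p h f h h
  Head ⇒ p Z ⇒ p D h ⇒ p h f h h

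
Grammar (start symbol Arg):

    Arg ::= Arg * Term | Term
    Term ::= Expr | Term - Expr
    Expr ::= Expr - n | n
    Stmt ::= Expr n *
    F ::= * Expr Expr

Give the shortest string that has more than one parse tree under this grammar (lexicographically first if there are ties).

n - n

length 1: no string has ≥2 trees
length 3: n - n has 2 parse trees

Two derivations of n - n:
  Arg ⇒ Term ⇒ Expr ⇒ Expr - n ⇒ n - n
  Arg ⇒ Term ⇒ Term - Expr ⇒ Expr - Expr ⇒ n - Expr ⇒ n - n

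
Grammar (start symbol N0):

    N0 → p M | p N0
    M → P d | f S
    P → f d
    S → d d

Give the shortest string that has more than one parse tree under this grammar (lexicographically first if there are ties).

length 4: p f d d has 2 parse trees

Two derivations of p f d d:
  N0 ⇒ p M ⇒ p P d ⇒ p f d d
  N0 ⇒ p M ⇒ p f S ⇒ p f d d

p f d d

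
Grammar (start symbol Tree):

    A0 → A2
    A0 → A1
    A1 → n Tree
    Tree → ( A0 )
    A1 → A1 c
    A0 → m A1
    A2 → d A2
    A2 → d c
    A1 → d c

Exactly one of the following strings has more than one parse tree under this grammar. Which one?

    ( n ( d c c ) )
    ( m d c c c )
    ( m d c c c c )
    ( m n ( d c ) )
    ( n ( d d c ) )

( m n ( d c ) )

( n ( d c c ) ): 1 tree
( m d c c c ): 1 tree
( m d c c c c ): 1 tree
( m n ( d c ) ): 2 trees
( n ( d d c ) ): 1 tree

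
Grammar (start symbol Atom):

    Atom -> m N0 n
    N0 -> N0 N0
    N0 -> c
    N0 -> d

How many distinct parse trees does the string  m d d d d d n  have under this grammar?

14

Parse trees for m d d d d d n (showing first 6 of 14):
  [Atom m [N0 [N0 d] [N0 [N0 d] [N0 [N0 d] [N0 [N0 d] [N0 d]]]]] n]
  [Atom m [N0 [N0 d] [N0 [N0 d] [N0 [N0 [N0 d] [N0 d]] [N0 d]]]] n]
  [Atom m [N0 [N0 d] [N0 [N0 [N0 d] [N0 d]] [N0 [N0 d] [N0 d]]]] n]
  [Atom m [N0 [N0 d] [N0 [N0 [N0 d] [N0 [N0 d] [N0 d]]] [N0 d]]] n]
  [Atom m [N0 [N0 d] [N0 [N0 [N0 [N0 d] [N0 d]] [N0 d]] [N0 d]]] n]
  [Atom m [N0 [N0 [N0 d] [N0 d]] [N0 [N0 d] [N0 [N0 d] [N0 d]]]] n]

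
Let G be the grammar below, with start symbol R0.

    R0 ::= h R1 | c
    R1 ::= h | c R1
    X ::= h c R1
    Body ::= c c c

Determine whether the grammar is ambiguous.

Only R0, R1 are reachable from R0; ignoring the rest: Each reachable nonterminal has at most one production per leading terminal, and all productions are right-linear; the derivation is determined token-by-token.

Unambiguous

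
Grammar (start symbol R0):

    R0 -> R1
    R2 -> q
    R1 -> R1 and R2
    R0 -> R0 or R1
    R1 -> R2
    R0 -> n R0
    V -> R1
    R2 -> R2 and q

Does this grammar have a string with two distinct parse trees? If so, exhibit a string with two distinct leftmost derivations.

Ambiguous

Witness: q and q

Derivation 1: R0 ⇒ R1 ⇒ R1 and R2 ⇒ R2 and R2 ⇒ q and R2 ⇒ q and q
Derivation 2: R0 ⇒ R1 ⇒ R2 ⇒ R2 and q ⇒ q and q

Two distinct leftmost derivations for the same string.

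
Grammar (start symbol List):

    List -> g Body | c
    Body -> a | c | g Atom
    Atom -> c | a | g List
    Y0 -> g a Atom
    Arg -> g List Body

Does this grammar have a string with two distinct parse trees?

(Y0, Arg are unreachable from List, so their rules don't affect L(List).) The reachable rules are right-linear with at most one rule per (nonterminal, next-terminal) pair. Each input token forces the next rule, so parsing is deterministic.

Unambiguous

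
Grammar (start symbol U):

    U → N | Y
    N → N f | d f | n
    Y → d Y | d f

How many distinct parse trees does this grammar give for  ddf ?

1

Parse trees for ddf:
  [U [Y d [Y d f]]]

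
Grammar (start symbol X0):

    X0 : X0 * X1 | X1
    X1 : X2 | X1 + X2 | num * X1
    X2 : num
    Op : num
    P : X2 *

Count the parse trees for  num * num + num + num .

Parse trees for num * num + num + num:
  [X0 [X0 [X1 [X2 num]]] * [X1 [X1 [X1 [X2 num]] + [X2 num]] + [X2 num]]]
  [X0 [X1 [X1 [X1 num * [X1 [X2 num]]] + [X2 num]] + [X2 num]]]
  [X0 [X1 [X1 num * [X1 [X1 [X2 num]] + [X2 num]]] + [X2 num]]]
  [X0 [X1 num * [X1 [X1 [X1 [X2 num]] + [X2 num]] + [X2 num]]]]

4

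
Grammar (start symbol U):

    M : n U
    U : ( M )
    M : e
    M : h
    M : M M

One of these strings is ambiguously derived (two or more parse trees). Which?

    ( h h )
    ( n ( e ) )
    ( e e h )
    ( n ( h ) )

( h h ): 1 tree
( n ( e ) ): 1 tree
( e e h ): 2 trees
( n ( h ) ): 1 tree

( e e h )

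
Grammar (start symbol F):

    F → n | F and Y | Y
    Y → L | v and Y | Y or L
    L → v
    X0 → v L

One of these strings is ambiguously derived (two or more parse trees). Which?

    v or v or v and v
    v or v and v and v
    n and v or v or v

v or v or v and v: 1 tree
v or v and v and v: 2 trees
n and v or v or v: 1 tree

v or v and v and v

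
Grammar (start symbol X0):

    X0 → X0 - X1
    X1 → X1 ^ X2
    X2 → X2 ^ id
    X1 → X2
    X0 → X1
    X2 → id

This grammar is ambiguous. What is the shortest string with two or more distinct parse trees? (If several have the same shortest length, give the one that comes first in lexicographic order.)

length 1: no string has ≥2 trees
length 3: id ^ id has 2 parse trees

Two derivations of id ^ id:
  X0 ⇒ X1 ⇒ X1 ^ X2 ⇒ X2 ^ X2 ⇒ id ^ X2 ⇒ id ^ id
  X0 ⇒ X1 ⇒ X2 ⇒ X2 ^ id ⇒ id ^ id

id ^ id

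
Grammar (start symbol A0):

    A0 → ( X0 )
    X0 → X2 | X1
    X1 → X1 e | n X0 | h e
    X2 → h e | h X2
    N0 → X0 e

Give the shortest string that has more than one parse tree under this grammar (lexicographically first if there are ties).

length 4: ( h e ) has 2 parse trees

Two derivations of ( h e ):
  A0 ⇒ ( X0 ) ⇒ ( X2 ) ⇒ ( h e )
  A0 ⇒ ( X0 ) ⇒ ( X1 ) ⇒ ( h e )

( h e )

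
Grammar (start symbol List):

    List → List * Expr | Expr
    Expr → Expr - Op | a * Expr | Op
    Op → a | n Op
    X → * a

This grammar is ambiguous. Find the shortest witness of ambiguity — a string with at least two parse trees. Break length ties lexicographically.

length 1: no string has ≥2 trees
length 2: no string has ≥2 trees
length 3: a * a has 2 parse trees

Two derivations of a * a:
  List ⇒ List * Expr ⇒ Expr * Expr ⇒ Op * Expr ⇒ a * Expr ⇒ a * Op ⇒ a * a
  List ⇒ Expr ⇒ a * Expr ⇒ a * Op ⇒ a * a

a * a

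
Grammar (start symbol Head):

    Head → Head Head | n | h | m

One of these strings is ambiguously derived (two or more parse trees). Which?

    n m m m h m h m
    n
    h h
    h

n m m m h m h m

n m m m h m h m: 429 trees
n: 1 tree
h h: 1 tree
h: 1 tree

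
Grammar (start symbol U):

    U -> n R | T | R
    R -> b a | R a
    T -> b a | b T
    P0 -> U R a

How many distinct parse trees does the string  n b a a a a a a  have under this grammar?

1

Parse trees for n b a a a a a a:
  [U n [R [R [R [R [R [R b a] a] a] a] a] a]]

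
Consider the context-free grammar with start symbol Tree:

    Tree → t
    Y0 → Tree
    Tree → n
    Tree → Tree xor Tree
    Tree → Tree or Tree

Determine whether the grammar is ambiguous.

Witness: n or n or n

Derivation 1: Tree ⇒ Tree or Tree ⇒ n or Tree ⇒ n or Tree or Tree ⇒ n or n or Tree ⇒ n or n or n
Derivation 2: Tree ⇒ Tree or Tree ⇒ Tree or Tree or Tree ⇒ n or Tree or Tree ⇒ n or n or Tree ⇒ n or n or n

Two distinct leftmost derivations for the same string.

Ambiguous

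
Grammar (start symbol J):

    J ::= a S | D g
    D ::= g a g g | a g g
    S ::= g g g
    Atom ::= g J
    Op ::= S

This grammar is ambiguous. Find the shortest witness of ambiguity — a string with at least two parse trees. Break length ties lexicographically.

length 4: a g g g has 2 parse trees

Two derivations of a g g g:
  J ⇒ a S ⇒ a g g g
  J ⇒ D g ⇒ a g g g

a g g g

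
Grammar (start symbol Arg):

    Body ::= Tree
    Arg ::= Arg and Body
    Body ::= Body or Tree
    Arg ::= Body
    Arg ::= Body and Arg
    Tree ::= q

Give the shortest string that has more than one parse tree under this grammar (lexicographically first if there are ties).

q and q

length 1: no string has ≥2 trees
length 3: q and q has 2 parse trees

Two derivations of q and q:
  Arg ⇒ Arg and Body ⇒ Body and Body ⇒ Tree and Body ⇒ q and Body ⇒ q and Tree ⇒ q and q
  Arg ⇒ Body and Arg ⇒ Tree and Arg ⇒ q and Arg ⇒ q and Body ⇒ q and Tree ⇒ q and q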